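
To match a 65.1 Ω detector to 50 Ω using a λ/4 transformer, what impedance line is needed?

Z_qwt = √(Z_0·R_L) = √(50 × 65.1) = √3255

Z_qwt ≈ 57.1 Ω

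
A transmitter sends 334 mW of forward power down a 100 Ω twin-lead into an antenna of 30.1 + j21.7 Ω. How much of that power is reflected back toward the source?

P_reflected ≈ 103 mW

|Γ| = |(-69.9 + j21.7)/(130.1 + j21.7)| = 0.555
|Γ|² = 0.308
P_refl = |Γ|²·P_inc = 103 mW, P_del = (1 − |Γ|²)·P_inc = 231 mW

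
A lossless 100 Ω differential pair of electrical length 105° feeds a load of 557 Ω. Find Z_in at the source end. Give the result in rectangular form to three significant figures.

tan(βl) = tan(105°) = -3.73
Z_in = Z_0·(Z_L + jZ_0·tanβl)/(Z_0 + jZ_L·tanβl)
     = 100·(557 − j373)/(100 − j2080)

Z_in ≈ 19.2 + j25.9 Ω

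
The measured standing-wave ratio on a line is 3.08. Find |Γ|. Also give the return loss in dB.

|Γ| ≈ 0.51; return loss ≈ 5.85 dB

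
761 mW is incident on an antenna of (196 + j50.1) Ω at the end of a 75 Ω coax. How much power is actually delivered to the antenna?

|Γ| = |(121 + j50.1)/(271 + j50.1)| = 0.475
|Γ|² = 0.226
P_refl = |Γ|²·P_inc = 172 mW, P_del = (1 − |Γ|²)·P_inc = 589 mW

P_delivered ≈ 589 mW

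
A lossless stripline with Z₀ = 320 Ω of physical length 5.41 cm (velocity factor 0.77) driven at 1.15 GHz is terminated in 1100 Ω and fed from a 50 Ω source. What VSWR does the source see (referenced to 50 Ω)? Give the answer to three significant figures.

λ = v/f = 0.77·c / 1.15 GHz = 0.201 m
βl = 2π·l/λ = 2π × 0.269 = 97°
tan(βl) = -8.19
Z_in = Z_0·(Z_L + jZ_0·tanβl)/(Z_0 + jZ_L·tanβl) = 94.4 + j35.7 Ω
Γ_s = (Z_in − Z_s)/(Z_in + Z_s) = (44.4 + j35.7)/(144 + j35.7), |Γ_s| = 0.383
VSWR = (1 + |Γ_s|)/(1 − |Γ_s|)

VSWR ≈ 2.24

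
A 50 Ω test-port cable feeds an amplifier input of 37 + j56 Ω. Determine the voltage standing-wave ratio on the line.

VSWR ≈ 3.5

Γ = (Z_L − Z_0)/(Z_L + Z_0) = (-13 + j56)/(87 + j56)
|Γ| = 57.5/103 = 0.556
VSWR = (1 + |Γ|)/(1 − |Γ|) = 1.56/0.444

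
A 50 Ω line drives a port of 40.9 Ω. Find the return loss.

RL ≈ 20 dB

Γ = (40.9 − 50)/(40.9 + 50) = -0.1
RL = −20·log₁₀|Γ| = −20·log₁₀(0.1)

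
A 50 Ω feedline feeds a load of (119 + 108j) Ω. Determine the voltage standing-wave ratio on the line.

VSWR ≈ 4.54

Γ = (Z_L − Z_0)/(Z_L + Z_0) = (69 + j108)/(169 + j108)
|Γ| = 128/201 = 0.639
VSWR = (1 + |Γ|)/(1 − |Γ|) = 1.64/0.361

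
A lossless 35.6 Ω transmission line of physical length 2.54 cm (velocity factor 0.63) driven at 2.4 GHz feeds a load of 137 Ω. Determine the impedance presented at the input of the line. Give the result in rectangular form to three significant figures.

Z_in ≈ 11.3 + j16 Ω

λ = v/f = 0.63·c / 2.4 GHz = 0.0788 m
βl = 2π·l/λ = 2π × 0.323 = 116°
tan(βl) = tan(116°) = -2.04
Z_in = Z_0·(Z_L + jZ_0·tanβl)/(Z_0 + jZ_L·tanβl)
     = 35.6·(137 − j72.6)/(35.6 − j279)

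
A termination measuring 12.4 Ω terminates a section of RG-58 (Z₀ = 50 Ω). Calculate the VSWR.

VSWR ≈ 4.03

For a purely resistive load, VSWR = R_L/Z_0 or Z_0/R_L (whichever > 1) = 50/12.4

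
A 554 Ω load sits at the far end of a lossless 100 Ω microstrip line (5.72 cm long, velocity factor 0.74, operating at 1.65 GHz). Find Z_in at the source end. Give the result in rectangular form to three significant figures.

λ = v/f = 0.74·c / 1.65 GHz = 0.135 m
βl = 2π·l/λ = 2π × 0.425 = 153°
tan(βl) = tan(153°) = -0.508
Z_in = Z_0·(Z_L + jZ_0·tanβl)/(Z_0 + jZ_L·tanβl)
     = 100·(554 − j50.8)/(100 − j282)

Z_in ≈ 78 + j169 Ω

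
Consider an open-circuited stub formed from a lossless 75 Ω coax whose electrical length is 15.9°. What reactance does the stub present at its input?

tan(βl) = 0.285
For an open-circuited stub, Z_in = −jZ_0·cot(βl) = −jZ_0/tan(βl)

X_in ≈ -263 Ω (capacitive)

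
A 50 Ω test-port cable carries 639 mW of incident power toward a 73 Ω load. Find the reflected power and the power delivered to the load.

P_reflected ≈ 22.3 mW; P_delivered ≈ 617 mW

Γ = (73 − 50)/(73 + 50) = 0.187
|Γ|² = 0.035
P_refl = |Γ|²·P_inc = 22.3 mW, P_del = (1 − |Γ|²)·P_inc = 617 mW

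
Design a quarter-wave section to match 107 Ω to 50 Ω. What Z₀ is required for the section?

Z_qwt ≈ 73.1 Ω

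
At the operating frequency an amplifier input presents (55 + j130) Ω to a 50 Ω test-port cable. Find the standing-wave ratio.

Γ = (Z_L − Z_0)/(Z_L + Z_0) = (5 + j130)/(105 + j130)
|Γ| = 130/167 = 0.779
VSWR = (1 + |Γ|)/(1 − |Γ|) = 1.78/0.221

VSWR ≈ 8.03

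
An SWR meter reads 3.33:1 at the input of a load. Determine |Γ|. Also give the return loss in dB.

|Γ| ≈ 0.538; return loss ≈ 5.38 dB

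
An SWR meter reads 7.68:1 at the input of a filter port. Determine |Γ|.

|Γ| ≈ 0.77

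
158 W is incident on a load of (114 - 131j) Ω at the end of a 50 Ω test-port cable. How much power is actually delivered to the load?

P_delivered ≈ 81.8 W

|Γ| = |(64 − j131)/(164 − j131)| = 0.695
|Γ|² = 0.482
P_refl = |Γ|²·P_inc = 76.2 W, P_del = (1 − |Γ|²)·P_inc = 81.8 W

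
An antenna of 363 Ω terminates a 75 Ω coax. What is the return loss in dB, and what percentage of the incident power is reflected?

Γ = (363 − 75)/(363 + 75) = 0.658
RL = −20·log₁₀(0.658) = 3.64 dB
P_refl/P_inc = |Γ|² = 0.432

RL ≈ 3.64 dB; 43.2% of incident power reflected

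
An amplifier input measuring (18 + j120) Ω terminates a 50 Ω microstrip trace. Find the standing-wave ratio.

Γ = (Z_L − Z_0)/(Z_L + Z_0) = (-32 + j120)/(68 + j120)
|Γ| = 124/138 = 0.9
VSWR = (1 + |Γ|)/(1 − |Γ|) = 1.9/0.0996

VSWR ≈ 19.1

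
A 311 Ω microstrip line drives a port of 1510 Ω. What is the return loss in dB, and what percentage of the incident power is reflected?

Γ = (1510 − 311)/(1510 + 311) = 0.658
RL = −20·log₁₀(0.658) = 3.63 dB
P_refl/P_inc = |Γ|² = 0.434

RL ≈ 3.63 dB; 43.4% of incident power reflected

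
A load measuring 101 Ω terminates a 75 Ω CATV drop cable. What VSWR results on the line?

VSWR ≈ 1.35

Γ = (101 − 75)/(101 + 75) = 0.148
VSWR = (1 + 0.148)/(1 − 0.148)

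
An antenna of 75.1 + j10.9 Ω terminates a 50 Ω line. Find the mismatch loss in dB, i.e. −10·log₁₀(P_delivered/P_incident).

mismatch loss ≈ 0.211 dB

Γ = (25.1 + j10.9)/(125.1 + j10.9), |Γ| = 0.218
|Γ|² = 0.0475, so P_del/P_inc = 1 − |Γ|² = 0.953
ML = −10·log₁₀(1 − |Γ|²)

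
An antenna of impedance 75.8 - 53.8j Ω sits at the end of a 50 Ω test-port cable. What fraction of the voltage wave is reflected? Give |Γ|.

|Γ| ≈ 0.436

Γ = (Z_L − Z_0)/(Z_L + Z_0) = (25.8 − j53.8)/(125.8 − j53.8)
|Γ| = 59.7/137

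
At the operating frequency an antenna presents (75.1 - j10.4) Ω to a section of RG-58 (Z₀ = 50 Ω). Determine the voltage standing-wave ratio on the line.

VSWR ≈ 1.55

Γ = (Z_L − Z_0)/(Z_L + Z_0) = (25.1 − j10.4)/(125.1 − j10.4)
|Γ| = 27.2/126 = 0.216
VSWR = (1 + |Γ|)/(1 − |Γ|) = 1.22/0.784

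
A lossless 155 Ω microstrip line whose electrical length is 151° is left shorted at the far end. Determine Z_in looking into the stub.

Z_in ≈ −j85.9 Ω

tan(βl) = -0.554
For a shorted stub, Z_in = jZ_0·tan(βl)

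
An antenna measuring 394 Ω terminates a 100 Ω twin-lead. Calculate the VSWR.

Γ = (394 − 100)/(394 + 100) = 0.595
VSWR = (1 + 0.595)/(1 − 0.595)

VSWR ≈ 3.94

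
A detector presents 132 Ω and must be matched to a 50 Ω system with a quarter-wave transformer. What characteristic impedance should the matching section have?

Z_qwt ≈ 81.2 Ω

Z_qwt = √(Z_0·R_L) = √(50 × 132) = √6600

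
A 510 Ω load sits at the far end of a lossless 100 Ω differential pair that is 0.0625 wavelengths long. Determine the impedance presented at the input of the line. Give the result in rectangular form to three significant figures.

Z_in ≈ 109 − j190 Ω

βl = 2π × 0.0625 = 22.5°
tan(βl) = tan(22.5°) = 0.414
Z_in = Z_0·(Z_L + jZ_0·tanβl)/(Z_0 + jZ_L·tanβl)
     = 100·(510 + j41.4)/(100 + j211)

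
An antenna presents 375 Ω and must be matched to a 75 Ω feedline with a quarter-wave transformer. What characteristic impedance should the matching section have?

Z_qwt = √(Z_0·R_L) = √(75 × 375) = √28120

Z_qwt ≈ 168 Ω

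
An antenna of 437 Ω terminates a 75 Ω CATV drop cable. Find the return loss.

Γ = (437 − 75)/(437 + 75) = 0.707
RL = −20·log₁₀|Γ| = −20·log₁₀(0.707)

RL ≈ 3.01 dB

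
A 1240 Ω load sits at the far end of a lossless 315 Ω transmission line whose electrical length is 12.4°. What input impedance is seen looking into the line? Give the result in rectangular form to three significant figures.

tan(βl) = tan(12.4°) = 0.22
Z_in = Z_0·(Z_L + jZ_0·tanβl)/(Z_0 + jZ_L·tanβl)
     = 315·(1240 + j69.3)/(315 + j273)

Z_in ≈ 743 − j574 Ω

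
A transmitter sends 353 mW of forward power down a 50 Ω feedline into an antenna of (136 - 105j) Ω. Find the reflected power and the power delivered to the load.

P_reflected ≈ 143 mW; P_delivered ≈ 210 mW

|Γ| = |(86 − j105)/(186 − j105)| = 0.635
|Γ|² = 0.404
P_refl = |Γ|²·P_inc = 143 mW, P_del = (1 − |Γ|²)·P_inc = 210 mW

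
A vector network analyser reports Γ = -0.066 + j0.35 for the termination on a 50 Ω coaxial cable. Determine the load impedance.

Z_L ≈ 34.7 + j27.8 Ω

Z_L = Z_0·(1 + Γ)/(1 − Γ) = 50·(0.934 + j0.35)/(1.07 − j0.35)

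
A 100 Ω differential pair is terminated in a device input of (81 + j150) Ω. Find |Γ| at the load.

Γ = (Z_L − Z_0)/(Z_L + Z_0) = (-19 + j150)/(181 + j150)
|Γ| = 151/235

|Γ| ≈ 0.643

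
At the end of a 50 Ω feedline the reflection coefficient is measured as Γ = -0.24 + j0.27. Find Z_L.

Z_L ≈ 27 + j16.8 Ω

Z_L = Z_0·(1 + Γ)/(1 − Γ) = 50·(0.76 + j0.27)/(1.24 − j0.27)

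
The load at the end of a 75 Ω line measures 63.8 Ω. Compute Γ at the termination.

Γ = (Z_L − Z_0)/(Z_L + Z_0) = (63.8 − 75)/(63.8 + 75) = -11.2/138.8

Γ = -0.0807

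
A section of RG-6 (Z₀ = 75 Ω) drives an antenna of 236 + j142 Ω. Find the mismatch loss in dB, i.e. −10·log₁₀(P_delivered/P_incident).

Γ = (161 + j142)/(311 + j142), |Γ| = 0.628
|Γ|² = 0.394, so P_del/P_inc = 1 − |Γ|² = 0.606
ML = −10·log₁₀(1 − |Γ|²)

mismatch loss ≈ 2.18 dB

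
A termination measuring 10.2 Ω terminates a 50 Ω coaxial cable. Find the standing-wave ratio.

Γ = (10.2 − 50)/(10.2 + 50) = -0.661
VSWR = (1 + 0.661)/(1 − 0.661)

VSWR ≈ 4.9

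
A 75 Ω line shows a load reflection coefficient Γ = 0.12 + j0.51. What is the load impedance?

Z_L ≈ 52.6 + j73.9 Ω

Z_L = Z_0·(1 + Γ)/(1 − Γ) = 75·(1.12 + j0.51)/(0.88 − j0.51)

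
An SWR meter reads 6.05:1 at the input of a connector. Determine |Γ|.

|Γ| = (S − 1)/(S + 1) = (6.05 − 1)/(6.05 + 1) = 5.05/7.05

|Γ| ≈ 0.716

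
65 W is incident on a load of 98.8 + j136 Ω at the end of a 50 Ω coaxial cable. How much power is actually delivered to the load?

|Γ| = |(48.8 + j136)/(148.8 + j136)| = 0.717
|Γ|² = 0.514
P_refl = |Γ|²·P_inc = 33.4 W, P_del = (1 − |Γ|²)·P_inc = 31.6 W

P_delivered ≈ 31.6 W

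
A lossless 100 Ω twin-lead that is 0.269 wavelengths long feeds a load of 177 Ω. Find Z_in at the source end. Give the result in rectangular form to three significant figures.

βl = 2π × 0.269 = 96.8°
tan(βl) = tan(96.8°) = -8.34
Z_in = Z_0·(Z_L + jZ_0·tanβl)/(Z_0 + jZ_L·tanβl)
     = 100·(177 − j834)/(100 − j1480)

Z_in ≈ 57 + j8.13 Ω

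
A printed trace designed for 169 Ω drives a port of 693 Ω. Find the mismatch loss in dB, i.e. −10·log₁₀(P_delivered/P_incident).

mismatch loss ≈ 2 dB

Γ = (693 − 169)/(693 + 169) = 0.608
|Γ|² = 0.37, so P_del/P_inc = 1 − |Γ|² = 0.63
ML = −10·log₁₀(1 − |Γ|²)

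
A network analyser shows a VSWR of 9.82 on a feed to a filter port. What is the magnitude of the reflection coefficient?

|Γ| ≈ 0.815

|Γ| = (S − 1)/(S + 1) = (9.82 − 1)/(9.82 + 1) = 8.82/10.8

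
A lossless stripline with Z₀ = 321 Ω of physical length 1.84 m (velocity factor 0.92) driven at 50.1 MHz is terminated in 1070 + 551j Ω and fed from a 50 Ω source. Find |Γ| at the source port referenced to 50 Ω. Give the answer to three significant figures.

λ = v/f = 0.92·c / 50.1 MHz = 5.51 m
βl = 2π·l/λ = 2π × 0.334 = 120°
tan(βl) = -1.72
Z_in = Z_0·(Z_L + jZ_0·tanβl)/(Z_0 + jZ_L·tanβl) = 87.4 + j127 Ω
Γ_s = (Z_in − Z_s)/(Z_in + Z_s) = (37.4 + j127)/(137 + j127), |Γ_s| = 0.707

|Γ| ≈ 0.707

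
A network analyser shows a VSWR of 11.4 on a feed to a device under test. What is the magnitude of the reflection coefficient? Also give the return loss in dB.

|Γ| ≈ 0.839; return loss ≈ 1.53 dB

|Γ| = (S − 1)/(S + 1) = (11.4 − 1)/(11.4 + 1) = 10.4/12.4
RL = −20·log₁₀|Γ| = −20·log₁₀(0.839)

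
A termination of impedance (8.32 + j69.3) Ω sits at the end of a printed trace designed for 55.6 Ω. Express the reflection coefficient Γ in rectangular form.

Γ ≈ 0.2 + j0.867

Γ = (Z_L − Z_0)/(Z_L + Z_0) = (-47.28 + j69.3)/(63.92 + j69.3)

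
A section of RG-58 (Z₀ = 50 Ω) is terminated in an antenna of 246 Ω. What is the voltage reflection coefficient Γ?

Γ = 0.662

Γ = (Z_L − Z_0)/(Z_L + Z_0) = (246 − 50)/(246 + 50) = 196/296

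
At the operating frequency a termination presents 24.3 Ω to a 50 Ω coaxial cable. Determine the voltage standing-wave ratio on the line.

VSWR ≈ 2.06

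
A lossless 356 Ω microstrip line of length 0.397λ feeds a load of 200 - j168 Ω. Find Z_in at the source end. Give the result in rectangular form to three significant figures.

Z_in ≈ 529 − j330 Ω

βl = 2π × 0.397 = 143°
tan(βl) = tan(143°) = -0.756
Z_in = Z_0·(Z_L + jZ_0·tanβl)/(Z_0 + jZ_L·tanβl)
     = 356·(200 − j437)/(229 − j151)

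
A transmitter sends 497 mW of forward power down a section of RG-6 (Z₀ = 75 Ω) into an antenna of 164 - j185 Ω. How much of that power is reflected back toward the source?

|Γ| = |(89 − j185)/(239 − j185)| = 0.679
|Γ|² = 0.461
P_refl = |Γ|²·P_inc = 229 mW, P_del = (1 − |Γ|²)·P_inc = 268 mW

P_reflected ≈ 229 mW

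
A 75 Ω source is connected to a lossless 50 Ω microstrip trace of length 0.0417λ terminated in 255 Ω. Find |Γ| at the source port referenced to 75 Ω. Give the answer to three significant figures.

|Γ| ≈ 0.574

βl = 2π × 0.0417 = 15°
tan(βl) = 0.268
Z_in = Z_0·(Z_L + jZ_0·tanβl)/(Z_0 + jZ_L·tanβl) = 95.2 − j117 Ω
Γ_s = (Z_in − Z_s)/(Z_in + Z_s) = (20.2 − j117)/(170 − j117), |Γ_s| = 0.574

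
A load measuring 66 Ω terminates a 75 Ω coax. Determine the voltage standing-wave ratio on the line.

VSWR ≈ 1.14

Γ = (66 − 75)/(66 + 75) = -0.0638
VSWR = (1 + 0.0638)/(1 − 0.0638)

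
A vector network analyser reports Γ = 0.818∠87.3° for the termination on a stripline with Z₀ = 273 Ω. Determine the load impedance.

Z_L ≈ 56.7 + j280 Ω

Z_L = Z_0·(1 + Γ)/(1 − Γ) = 273·(1.04 + j0.817)/(0.961 − j0.817)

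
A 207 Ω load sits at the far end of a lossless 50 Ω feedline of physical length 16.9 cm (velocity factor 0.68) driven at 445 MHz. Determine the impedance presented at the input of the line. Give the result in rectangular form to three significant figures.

λ = v/f = 0.68·c / 445 MHz = 0.458 m
βl = 2π·l/λ = 2π × 0.369 = 133°
tan(βl) = tan(133°) = -1.08
Z_in = Z_0·(Z_L + jZ_0·tanβl)/(Z_0 + jZ_L·tanβl)
     = 50·(207 − j54.2)/(50 − j224)

Z_in ≈ 21.3 + j41.4 Ω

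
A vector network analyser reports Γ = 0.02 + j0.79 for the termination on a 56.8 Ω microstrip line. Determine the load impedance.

Z_L = Z_0·(1 + Γ)/(1 − Γ) = 56.8·(1.02 + j0.79)/(0.98 − j0.79)

Z_L ≈ 13.5 + j56.6 Ω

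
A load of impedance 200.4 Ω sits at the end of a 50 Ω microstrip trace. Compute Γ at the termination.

Γ = 0.601

Γ = (Z_L − Z_0)/(Z_L + Z_0) = (200.4 − 50)/(200.4 + 50) = 150.4/250.4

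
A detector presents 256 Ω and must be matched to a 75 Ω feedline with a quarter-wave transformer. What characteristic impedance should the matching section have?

Z_qwt ≈ 139 Ω

Z_qwt = √(Z_0·R_L) = √(75 × 256) = √19200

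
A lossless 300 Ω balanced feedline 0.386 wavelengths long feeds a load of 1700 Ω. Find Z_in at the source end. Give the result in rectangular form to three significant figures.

βl = 2π × 0.386 = 139°
tan(βl) = tan(139°) = -0.871
Z_in = Z_0·(Z_L + jZ_0·tanβl)/(Z_0 + jZ_L·tanβl)
     = 300·(1700 − j261)/(300 − j1480)

Z_in ≈ 118 + j321 Ω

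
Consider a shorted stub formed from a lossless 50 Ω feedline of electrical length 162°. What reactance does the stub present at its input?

tan(βl) = -0.325
For a shorted stub, Z_in = jZ_0·tan(βl)

X_in ≈ -16.2 Ω (capacitive)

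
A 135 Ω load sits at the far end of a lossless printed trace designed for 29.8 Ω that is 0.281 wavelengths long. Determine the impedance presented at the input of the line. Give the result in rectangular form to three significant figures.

βl = 2π × 0.281 = 101°
tan(βl) = tan(101°) = -5.07
Z_in = Z_0·(Z_L + jZ_0·tanβl)/(Z_0 + jZ_L·tanβl)
     = 29.8·(135 − j151)/(29.8 − j684)

Z_in ≈ 6.82 + j5.58 Ω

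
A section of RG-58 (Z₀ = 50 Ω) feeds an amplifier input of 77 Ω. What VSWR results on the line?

Γ = (77 − 50)/(77 + 50) = 0.213
VSWR = (1 + 0.213)/(1 − 0.213)

VSWR ≈ 1.54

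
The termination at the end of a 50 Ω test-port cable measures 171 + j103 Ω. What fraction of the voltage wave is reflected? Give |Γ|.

|Γ| ≈ 0.652

Γ = (Z_L − Z_0)/(Z_L + Z_0) = (121 + j103)/(221 + j103)
|Γ| = 159/244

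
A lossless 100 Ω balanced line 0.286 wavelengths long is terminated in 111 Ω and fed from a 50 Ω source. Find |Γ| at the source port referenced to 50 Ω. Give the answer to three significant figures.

|Γ| ≈ 0.292

βl = 2π × 0.286 = 103°
tan(βl) = -4.35
Z_in = Z_0·(Z_L + jZ_0·tanβl)/(Z_0 + jZ_L·tanβl) = 91 + j4.16 Ω
Γ_s = (Z_in − Z_s)/(Z_in + Z_s) = (41 + j4.16)/(141 + j4.16), |Γ_s| = 0.292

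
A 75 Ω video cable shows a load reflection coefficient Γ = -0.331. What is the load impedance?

Z_L ≈ 37.7 Ω

Z_L = Z_0·(1 + Γ)/(1 − Γ) = 75·(0.669)/(1.33)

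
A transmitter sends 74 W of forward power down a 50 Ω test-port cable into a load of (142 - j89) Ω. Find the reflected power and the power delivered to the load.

P_reflected ≈ 27.1 W; P_delivered ≈ 46.9 W

|Γ| = |(92 − j89)/(192 − j89)| = 0.605
|Γ|² = 0.366
P_refl = |Γ|²·P_inc = 27.1 W, P_del = (1 − |Γ|²)·P_inc = 46.9 W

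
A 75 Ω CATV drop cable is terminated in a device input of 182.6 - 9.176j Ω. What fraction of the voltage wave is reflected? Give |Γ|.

|Γ| ≈ 0.419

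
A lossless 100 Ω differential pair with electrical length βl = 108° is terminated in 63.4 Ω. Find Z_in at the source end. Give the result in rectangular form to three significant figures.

tan(βl) = tan(108°) = -3.08
Z_in = Z_0·(Z_L + jZ_0·tanβl)/(Z_0 + jZ_L·tanβl)
     = 100·(63.4 − j308)/(100 − j195)

Z_in ≈ 138 − j38.3 Ω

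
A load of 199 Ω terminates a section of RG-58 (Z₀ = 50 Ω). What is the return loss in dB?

RL ≈ 4.46 dB

Γ = (199 − 50)/(199 + 50) = 0.598
RL = −20·log₁₀|Γ| = −20·log₁₀(0.598)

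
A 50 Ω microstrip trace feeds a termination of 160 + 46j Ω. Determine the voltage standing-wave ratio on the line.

VSWR ≈ 3.49

Γ = (Z_L − Z_0)/(Z_L + Z_0) = (110 + j46)/(210 + j46)
|Γ| = 119/215 = 0.555
VSWR = (1 + |Γ|)/(1 − |Γ|) = 1.55/0.445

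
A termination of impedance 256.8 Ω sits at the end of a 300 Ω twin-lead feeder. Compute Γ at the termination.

Γ = (Z_L − Z_0)/(Z_L + Z_0) = (256.8 − 300)/(256.8 + 300) = -43.2/556.8

Γ = -0.0776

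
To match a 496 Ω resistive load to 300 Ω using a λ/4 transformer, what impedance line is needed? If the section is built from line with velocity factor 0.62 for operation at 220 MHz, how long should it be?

Z_qwt ≈ 386 Ω; length ≈ 21.1 cm

Z_qwt = √(Z_0·R_L) = √(300 × 496) = √148800
λ = 0.62·c/f = 0.845 m, so l = λ/4 = 0.211 m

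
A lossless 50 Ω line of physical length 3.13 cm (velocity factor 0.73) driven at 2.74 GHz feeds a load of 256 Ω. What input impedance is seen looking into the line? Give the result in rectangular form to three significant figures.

Z_in ≈ 23.3 + j56.1 Ω

λ = v/f = 0.73·c / 2.74 GHz = 0.0799 m
βl = 2π·l/λ = 2π × 0.392 = 141°
tan(βl) = tan(141°) = -0.81
Z_in = Z_0·(Z_L + jZ_0·tanβl)/(Z_0 + jZ_L·tanβl)
     = 50·(256 − j40.5)/(50 − j207)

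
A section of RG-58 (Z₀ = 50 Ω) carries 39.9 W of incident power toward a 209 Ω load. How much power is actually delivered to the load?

Γ = (209 − 50)/(209 + 50) = 0.614
|Γ|² = 0.377
P_refl = |Γ|²·P_inc = 15 W, P_del = (1 − |Γ|²)·P_inc = 24.9 W

P_delivered ≈ 24.9 W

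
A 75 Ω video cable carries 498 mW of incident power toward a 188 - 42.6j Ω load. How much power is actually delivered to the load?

|Γ| = |(113 − j42.6)/(263 − j42.6)| = 0.453
|Γ|² = 0.205
P_refl = |Γ|²·P_inc = 102 mW, P_del = (1 − |Γ|²)·P_inc = 396 mW

P_delivered ≈ 396 mW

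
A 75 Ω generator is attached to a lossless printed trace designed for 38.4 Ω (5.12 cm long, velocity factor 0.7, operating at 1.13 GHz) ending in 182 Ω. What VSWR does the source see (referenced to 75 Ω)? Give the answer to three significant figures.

λ = v/f = 0.7·c / 1.13 GHz = 0.186 m
βl = 2π·l/λ = 2π × 0.276 = 99.2°
tan(βl) = -6.19
Z_in = Z_0·(Z_L + jZ_0·tanβl)/(Z_0 + jZ_L·tanβl) = 8.3 + j5.92 Ω
Γ_s = (Z_in − Z_s)/(Z_in + Z_s) = (-66.7 + j5.92)/(83.3 + j5.92), |Γ_s| = 0.802
VSWR = (1 + |Γ_s|)/(1 − |Γ_s|)

VSWR ≈ 9.09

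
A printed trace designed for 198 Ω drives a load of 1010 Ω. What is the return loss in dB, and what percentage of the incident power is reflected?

RL ≈ 3.45 dB; 45.2% of incident power reflected

Γ = (1010 − 198)/(1010 + 198) = 0.672
RL = −20·log₁₀(0.672) = 3.45 dB
P_refl/P_inc = |Γ|² = 0.452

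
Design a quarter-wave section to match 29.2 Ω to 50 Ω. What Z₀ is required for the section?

Z_qwt ≈ 38.2 Ω

Z_qwt = √(Z_0·R_L) = √(50 × 29.2) = √1460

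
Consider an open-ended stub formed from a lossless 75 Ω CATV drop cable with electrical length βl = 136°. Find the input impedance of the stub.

tan(βl) = -0.966
For an open-ended stub, Z_in = −jZ_0·cot(βl) = −jZ_0/tan(βl)

Z_in ≈ +j77.7 Ω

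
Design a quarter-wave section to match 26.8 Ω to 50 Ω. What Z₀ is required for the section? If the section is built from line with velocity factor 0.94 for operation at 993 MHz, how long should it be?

Z_qwt = √(Z_0·R_L) = √(50 × 26.8) = √1340
λ = 0.94·c/f = 0.284 m, so l = λ/4 = 0.071 m

Z_qwt ≈ 36.6 Ω; length ≈ 7.1 cm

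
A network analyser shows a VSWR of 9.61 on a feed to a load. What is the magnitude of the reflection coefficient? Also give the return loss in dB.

|Γ| ≈ 0.811; return loss ≈ 1.81 dB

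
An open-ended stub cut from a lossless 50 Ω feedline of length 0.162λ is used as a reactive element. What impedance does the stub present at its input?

Z_in ≈ −j30.9 Ω

βl = 2π × 0.162 = 58.3°
tan(βl) = 1.62
For an open-ended stub, Z_in = −jZ_0·cot(βl) = −jZ_0/tan(βl)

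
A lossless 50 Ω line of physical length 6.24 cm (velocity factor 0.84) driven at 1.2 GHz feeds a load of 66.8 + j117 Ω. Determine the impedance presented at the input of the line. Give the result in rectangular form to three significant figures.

Z_in ≈ 8.32 − j1.2 Ω

λ = v/f = 0.84·c / 1.2 GHz = 0.21 m
βl = 2π·l/λ = 2π × 0.297 = 107°
tan(βl) = tan(107°) = -3.28
Z_in = Z_0·(Z_L + jZ_0·tanβl)/(Z_0 + jZ_L·tanβl)
     = 50·(66.8 − j46.8)/(433 − j219)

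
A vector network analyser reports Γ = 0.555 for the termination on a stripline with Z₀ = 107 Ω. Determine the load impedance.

Z_L = Z_0·(1 + Γ)/(1 − Γ) = 107·(1.56)/(0.445)

Z_L ≈ 374 Ω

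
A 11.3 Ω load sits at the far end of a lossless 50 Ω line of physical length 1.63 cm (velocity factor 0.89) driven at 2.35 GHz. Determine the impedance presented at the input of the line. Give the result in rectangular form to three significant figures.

Z_in ≈ 27.1 + j55.4 Ω

λ = v/f = 0.89·c / 2.35 GHz = 0.114 m
βl = 2π·l/λ = 2π × 0.143 = 51.6°
tan(βl) = tan(51.6°) = 1.26
Z_in = Z_0·(Z_L + jZ_0·tanβl)/(Z_0 + jZ_L·tanβl)
     = 50·(11.3 + j63.2)/(50 + j14.3)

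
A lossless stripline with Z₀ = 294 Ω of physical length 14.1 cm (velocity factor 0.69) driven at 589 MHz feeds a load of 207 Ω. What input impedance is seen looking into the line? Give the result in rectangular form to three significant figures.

Z_in ≈ 250 − j84.6 Ω

λ = v/f = 0.69·c / 589 MHz = 0.351 m
βl = 2π·l/λ = 2π × 0.401 = 144°
tan(βl) = tan(144°) = -0.715
Z_in = Z_0·(Z_L + jZ_0·tanβl)/(Z_0 + jZ_L·tanβl)
     = 294·(207 − j210)/(294 − j148)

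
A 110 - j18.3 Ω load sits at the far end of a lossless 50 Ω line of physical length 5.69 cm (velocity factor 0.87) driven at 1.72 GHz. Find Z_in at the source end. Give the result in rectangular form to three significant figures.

λ = v/f = 0.87·c / 1.72 GHz = 0.152 m
βl = 2π·l/λ = 2π × 0.375 = 135°
tan(βl) = tan(135°) = -1
Z_in = Z_0·(Z_L + jZ_0·tanβl)/(Z_0 + jZ_L·tanβl)
     = 50·(110 − j68.3)/(31.7 − j110)

Z_in ≈ 42 + j37.9 Ω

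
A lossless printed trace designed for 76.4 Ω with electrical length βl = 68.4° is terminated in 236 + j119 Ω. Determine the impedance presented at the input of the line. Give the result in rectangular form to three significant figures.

Z_in ≈ 25.1 − j39.7 Ω

tan(βl) = tan(68.4°) = 2.53
Z_in = Z_0·(Z_L + jZ_0·tanβl)/(Z_0 + jZ_L·tanβl)
     = 76.4·(236 + j312)/(-224 + j596)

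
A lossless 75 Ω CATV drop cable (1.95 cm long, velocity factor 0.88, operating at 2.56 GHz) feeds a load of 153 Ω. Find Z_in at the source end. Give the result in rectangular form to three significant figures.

Z_in ≈ 41.1 − j22.1 Ω

λ = v/f = 0.88·c / 2.56 GHz = 0.103 m
βl = 2π·l/λ = 2π × 0.189 = 68.1°
tan(βl) = tan(68.1°) = 2.48
Z_in = Z_0·(Z_L + jZ_0·tanβl)/(Z_0 + jZ_L·tanβl)
     = 75·(153 + j186)/(75 + j380)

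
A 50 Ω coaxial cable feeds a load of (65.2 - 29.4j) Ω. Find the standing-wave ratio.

Γ = (Z_L − Z_0)/(Z_L + Z_0) = (15.2 − j29.4)/(115.2 − j29.4)
|Γ| = 33.1/119 = 0.278
VSWR = (1 + |Γ|)/(1 − |Γ|) = 1.28/0.722

VSWR ≈ 1.77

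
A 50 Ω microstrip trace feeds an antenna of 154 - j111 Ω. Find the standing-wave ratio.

Γ = (Z_L − Z_0)/(Z_L + Z_0) = (104 − j111)/(204 − j111)
|Γ| = 152/232 = 0.655
VSWR = (1 + |Γ|)/(1 − |Γ|) = 1.65/0.345

VSWR ≈ 4.8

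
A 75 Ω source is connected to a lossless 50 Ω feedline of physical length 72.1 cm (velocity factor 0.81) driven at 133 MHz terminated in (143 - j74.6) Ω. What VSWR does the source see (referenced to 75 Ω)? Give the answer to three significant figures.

λ = v/f = 0.81·c / 133 MHz = 1.83 m
βl = 2π·l/λ = 2π × 0.395 = 142°
tan(βl) = -0.779
Z_in = Z_0·(Z_L + jZ_0·tanβl)/(Z_0 + jZ_L·tanβl) = 46 + j67.5 Ω
Γ_s = (Z_in − Z_s)/(Z_in + Z_s) = (-29 + j67.5)/(121 + j67.5), |Γ_s| = 0.53
VSWR = (1 + |Γ_s|)/(1 − |Γ_s|)

VSWR ≈ 3.26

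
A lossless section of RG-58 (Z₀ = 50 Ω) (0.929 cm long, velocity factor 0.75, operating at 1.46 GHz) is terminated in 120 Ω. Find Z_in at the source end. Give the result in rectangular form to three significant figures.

λ = v/f = 0.75·c / 1.46 GHz = 0.154 m
βl = 2π·l/λ = 2π × 0.0603 = 21.7°
tan(βl) = tan(21.7°) = 0.398
Z_in = Z_0·(Z_L + jZ_0·tanβl)/(Z_0 + jZ_L·tanβl)
     = 50·(120 + j19.9)/(50 + j47.8)

Z_in ≈ 72.7 − j49.5 Ω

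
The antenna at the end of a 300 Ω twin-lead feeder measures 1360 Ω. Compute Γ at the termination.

Γ = (Z_L − Z_0)/(Z_L + Z_0) = (1360 − 300)/(1360 + 300) = 1060/1660

Γ = 0.639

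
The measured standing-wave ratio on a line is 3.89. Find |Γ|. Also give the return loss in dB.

|Γ| ≈ 0.591; return loss ≈ 4.57 dB

|Γ| = (S − 1)/(S + 1) = (3.89 − 1)/(3.89 + 1) = 2.89/4.89
RL = −20·log₁₀|Γ| = −20·log₁₀(0.591)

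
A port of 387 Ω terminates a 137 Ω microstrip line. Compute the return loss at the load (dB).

RL ≈ 6.43 dB

Γ = (387 − 137)/(387 + 137) = 0.477
RL = −20·log₁₀|Γ| = −20·log₁₀(0.477)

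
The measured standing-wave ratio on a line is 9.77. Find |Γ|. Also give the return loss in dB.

|Γ| ≈ 0.814; return loss ≈ 1.78 dB

|Γ| = (S − 1)/(S + 1) = (9.77 − 1)/(9.77 + 1) = 8.77/10.8
RL = −20·log₁₀|Γ| = −20·log₁₀(0.814)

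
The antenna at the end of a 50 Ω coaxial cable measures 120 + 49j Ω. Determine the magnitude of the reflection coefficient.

|Γ| ≈ 0.483

Γ = (Z_L − Z_0)/(Z_L + Z_0) = (70 + j49)/(170 + j49)
|Γ| = 85.4/177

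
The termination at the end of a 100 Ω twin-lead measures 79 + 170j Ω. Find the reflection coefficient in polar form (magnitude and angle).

Γ ≈ 0.694 ∠ 53.5°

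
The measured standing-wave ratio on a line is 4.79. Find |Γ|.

|Γ| ≈ 0.655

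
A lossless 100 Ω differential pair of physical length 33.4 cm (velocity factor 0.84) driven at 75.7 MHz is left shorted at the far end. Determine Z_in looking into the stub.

Z_in ≈ +j73 Ω

λ = v/f = 0.84·c / 75.7 MHz = 3.33 m
βl = 2π·l/λ = 2π × 0.1 = 36.1°
tan(βl) = 0.73
For a shorted stub, Z_in = jZ_0·tan(βl)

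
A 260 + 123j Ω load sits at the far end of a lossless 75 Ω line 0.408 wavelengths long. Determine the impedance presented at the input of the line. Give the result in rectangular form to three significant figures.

Z_in ≈ 39.4 + j78.9 Ω

βl = 2π × 0.408 = 147°
tan(βl) = tan(147°) = -0.652
Z_in = Z_0·(Z_L + jZ_0·tanβl)/(Z_0 + jZ_L·tanβl)
     = 75·(260 + j74.1)/(155 − j170)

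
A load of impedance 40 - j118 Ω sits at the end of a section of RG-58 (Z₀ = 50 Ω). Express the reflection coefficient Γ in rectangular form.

Γ ≈ 0.591 − j0.536

Γ = (Z_L − Z_0)/(Z_L + Z_0) = (-10 − j118)/(90 − j118)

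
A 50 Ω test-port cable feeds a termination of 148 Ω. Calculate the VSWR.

VSWR ≈ 2.96

For a purely resistive load, VSWR = R_L/Z_0 or Z_0/R_L (whichever > 1) = 148/50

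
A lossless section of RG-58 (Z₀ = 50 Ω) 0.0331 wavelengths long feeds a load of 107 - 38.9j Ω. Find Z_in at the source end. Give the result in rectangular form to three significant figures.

βl = 2π × 0.0331 = 11.9°
tan(βl) = tan(11.9°) = 0.211
Z_in = Z_0·(Z_L + jZ_0·tanβl)/(Z_0 + jZ_L·tanβl)
     = 50·(107 − j28.3)/(58.2 + j22.6)

Z_in ≈ 71.7 − j52.2 Ω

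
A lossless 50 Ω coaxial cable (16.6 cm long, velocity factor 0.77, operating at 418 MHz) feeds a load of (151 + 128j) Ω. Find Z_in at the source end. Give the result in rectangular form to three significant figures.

Z_in ≈ 9.58 + j7.22 Ω

λ = v/f = 0.77·c / 418 MHz = 0.553 m
βl = 2π·l/λ = 2π × 0.3 = 108°
tan(βl) = tan(108°) = -3.05
Z_in = Z_0·(Z_L + jZ_0·tanβl)/(Z_0 + jZ_L·tanβl)
     = 50·(151 − j24.6)/(441 − j461)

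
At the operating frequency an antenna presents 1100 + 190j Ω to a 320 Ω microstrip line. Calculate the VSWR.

Γ = (Z_L − Z_0)/(Z_L + Z_0) = (780 + j190)/(1420 + j190)
|Γ| = 803/1430 = 0.56
VSWR = (1 + |Γ|)/(1 − |Γ|) = 1.56/0.44

VSWR ≈ 3.55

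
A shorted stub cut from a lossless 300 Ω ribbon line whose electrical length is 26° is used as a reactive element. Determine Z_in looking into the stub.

tan(βl) = 0.488
For a shorted stub, Z_in = jZ_0·tan(βl)

Z_in ≈ +j146 Ω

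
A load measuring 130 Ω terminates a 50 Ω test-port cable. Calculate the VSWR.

Γ = (130 − 50)/(130 + 50) = 0.444
VSWR = (1 + 0.444)/(1 − 0.444)

VSWR ≈ 2.6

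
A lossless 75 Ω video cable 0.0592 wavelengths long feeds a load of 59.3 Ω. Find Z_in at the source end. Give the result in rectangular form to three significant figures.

Z_in ≈ 62.4 + j10 Ω

βl = 2π × 0.0592 = 21.3°
tan(βl) = tan(21.3°) = 0.39
Z_in = Z_0·(Z_L + jZ_0·tanβl)/(Z_0 + jZ_L·tanβl)
     = 75·(59.3 + j29.3)/(75 + j23.1)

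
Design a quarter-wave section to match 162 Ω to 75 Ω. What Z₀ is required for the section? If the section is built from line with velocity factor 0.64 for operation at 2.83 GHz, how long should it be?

Z_qwt ≈ 110 Ω; length ≈ 1.7 cm

Z_qwt = √(Z_0·R_L) = √(75 × 162) = √12150
λ = 0.64·c/f = 0.0678 m, so l = λ/4 = 0.017 m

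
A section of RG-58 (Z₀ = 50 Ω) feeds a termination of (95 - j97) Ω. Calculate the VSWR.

Γ = (Z_L − Z_0)/(Z_L + Z_0) = (45 − j97)/(145 − j97)
|Γ| = 107/174 = 0.613
VSWR = (1 + |Γ|)/(1 − |Γ|) = 1.61/0.387

VSWR ≈ 4.17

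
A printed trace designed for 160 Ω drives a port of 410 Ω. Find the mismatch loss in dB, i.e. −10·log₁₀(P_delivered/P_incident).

Γ = (410 − 160)/(410 + 160) = 0.439
|Γ|² = 0.192, so P_del/P_inc = 1 − |Γ|² = 0.808
ML = −10·log₁₀(1 − |Γ|²)

mismatch loss ≈ 0.928 dB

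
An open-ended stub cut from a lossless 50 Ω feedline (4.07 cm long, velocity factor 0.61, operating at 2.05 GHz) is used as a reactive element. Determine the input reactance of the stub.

X_in ≈ 176 Ω (inductive)

λ = v/f = 0.61·c / 2.05 GHz = 0.0893 m
βl = 2π·l/λ = 2π × 0.456 = 164°
tan(βl) = -0.284
For an open-ended stub, Z_in = −jZ_0·cot(βl) = −jZ_0/tan(βl)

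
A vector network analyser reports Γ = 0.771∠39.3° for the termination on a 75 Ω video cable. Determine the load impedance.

Z_L = Z_0·(1 + Γ)/(1 − Γ) = 75·(1.6 + j0.488)/(0.403 − j0.488)

Z_L ≈ 75.8 + j183 Ω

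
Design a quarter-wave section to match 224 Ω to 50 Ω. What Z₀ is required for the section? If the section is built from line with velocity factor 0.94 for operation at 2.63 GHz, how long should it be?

Z_qwt ≈ 106 Ω; length ≈ 2.68 cm

Z_qwt = √(Z_0·R_L) = √(50 × 224) = √11200
λ = 0.94·c/f = 0.107 m, so l = λ/4 = 0.0268 m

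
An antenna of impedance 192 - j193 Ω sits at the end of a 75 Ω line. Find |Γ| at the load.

|Γ| ≈ 0.685

Γ = (Z_L − Z_0)/(Z_L + Z_0) = (117 − j193)/(267 − j193)
|Γ| = 226/329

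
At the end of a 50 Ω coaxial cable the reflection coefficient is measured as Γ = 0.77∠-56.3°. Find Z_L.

Z_L ≈ 27.6 − j86.8 Ω

Z_L = Z_0·(1 + Γ)/(1 − Γ) = 50·(1.43 − j0.641)/(0.573 + j0.641)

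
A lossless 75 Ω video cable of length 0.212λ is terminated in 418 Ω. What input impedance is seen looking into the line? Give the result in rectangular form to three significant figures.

Z_in ≈ 14.2 − j17.6 Ω

βl = 2π × 0.212 = 76.3°
tan(βl) = tan(76.3°) = 4.11
Z_in = Z_0·(Z_L + jZ_0·tanβl)/(Z_0 + jZ_L·tanβl)
     = 75·(418 + j308)/(75 + j1720)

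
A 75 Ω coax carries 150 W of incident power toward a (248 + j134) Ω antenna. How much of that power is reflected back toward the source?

|Γ| = |(173 + j134)/(323 + j134)| = 0.626
|Γ|² = 0.392
P_refl = |Γ|²·P_inc = 58.7 W, P_del = (1 − |Γ|²)·P_inc = 91.3 W

P_reflected ≈ 58.7 W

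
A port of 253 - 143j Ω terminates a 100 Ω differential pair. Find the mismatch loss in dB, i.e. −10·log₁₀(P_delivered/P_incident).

Γ = (153 − j143)/(353 − j143), |Γ| = 0.55
|Γ|² = 0.302, so P_del/P_inc = 1 − |Γ|² = 0.698
ML = −10·log₁₀(1 − |Γ|²)

mismatch loss ≈ 1.56 dB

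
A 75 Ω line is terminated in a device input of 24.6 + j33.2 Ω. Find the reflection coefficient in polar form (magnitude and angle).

Γ ≈ 0.575 ∠ 128°

Γ = (Z_L − Z_0)/(Z_L + Z_0) = (-50.4 + j33.2)/(99.6 + j33.2)
|Γ| = 60.4/105 = 0.575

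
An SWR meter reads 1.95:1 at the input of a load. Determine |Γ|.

|Γ| ≈ 0.322

|Γ| = (S − 1)/(S + 1) = (1.95 − 1)/(1.95 + 1) = 0.95/2.95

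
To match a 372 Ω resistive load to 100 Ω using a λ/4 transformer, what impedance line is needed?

Z_qwt = √(Z_0·R_L) = √(100 × 372) = √37200

Z_qwt ≈ 193 Ω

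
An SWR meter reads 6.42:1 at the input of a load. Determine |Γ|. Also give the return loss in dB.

|Γ| ≈ 0.73; return loss ≈ 2.73 dB

|Γ| = (S − 1)/(S + 1) = (6.42 − 1)/(6.42 + 1) = 5.42/7.42
RL = −20·log₁₀|Γ| = −20·log₁₀(0.73)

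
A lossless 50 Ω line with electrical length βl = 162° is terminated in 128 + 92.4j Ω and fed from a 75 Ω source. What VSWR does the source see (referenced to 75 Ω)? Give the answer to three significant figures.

VSWR ≈ 3.53

tan(βl) = -0.325
Z_in = Z_0·(Z_L + jZ_0·tanβl)/(Z_0 + jZ_L·tanβl) = 43.5 + j70.2 Ω
Γ_s = (Z_in − Z_s)/(Z_in + Z_s) = (-31.5 + j70.2)/(118 + j70.2), |Γ_s| = 0.559
VSWR = (1 + |Γ_s|)/(1 − |Γ_s|)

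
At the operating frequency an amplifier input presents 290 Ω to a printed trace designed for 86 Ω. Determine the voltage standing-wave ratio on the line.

VSWR ≈ 3.37

For a purely resistive load, VSWR = R_L/Z_0 or Z_0/R_L (whichever > 1) = 290/86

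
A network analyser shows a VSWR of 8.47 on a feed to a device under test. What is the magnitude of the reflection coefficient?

|Γ| ≈ 0.789

|Γ| = (S − 1)/(S + 1) = (8.47 − 1)/(8.47 + 1) = 7.47/9.47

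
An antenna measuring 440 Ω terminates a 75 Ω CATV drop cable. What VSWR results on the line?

VSWR ≈ 5.87

Γ = (440 − 75)/(440 + 75) = 0.709
VSWR = (1 + 0.709)/(1 − 0.709)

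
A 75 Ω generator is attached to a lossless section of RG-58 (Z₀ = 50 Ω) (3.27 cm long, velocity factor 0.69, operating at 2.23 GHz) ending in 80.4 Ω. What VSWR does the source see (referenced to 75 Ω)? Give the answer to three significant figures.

VSWR ≈ 2.04

λ = v/f = 0.69·c / 2.23 GHz = 0.0928 m
βl = 2π·l/λ = 2π × 0.352 = 127°
tan(βl) = -1.34
Z_in = Z_0·(Z_L + jZ_0·tanβl)/(Z_0 + jZ_L·tanβl) = 39.9 + j18.9 Ω
Γ_s = (Z_in − Z_s)/(Z_in + Z_s) = (-35.1 + j18.9)/(115 + j18.9), |Γ_s| = 0.342
VSWR = (1 + |Γ_s|)/(1 − |Γ_s|)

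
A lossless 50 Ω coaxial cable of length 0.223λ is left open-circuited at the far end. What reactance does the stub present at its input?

βl = 2π × 0.223 = 80.3°
tan(βl) = 5.84
For an open-circuited stub, Z_in = −jZ_0·cot(βl) = −jZ_0/tan(βl)

X_in ≈ -8.56 Ω (capacitive)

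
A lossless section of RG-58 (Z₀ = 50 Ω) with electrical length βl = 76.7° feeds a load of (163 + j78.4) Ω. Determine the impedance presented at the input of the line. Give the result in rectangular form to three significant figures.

tan(βl) = tan(76.7°) = 4.23
Z_in = Z_0·(Z_L + jZ_0·tanβl)/(Z_0 + jZ_L·tanβl)
     = 50·(163 + j290)/(-282 + j690)

Z_in ≈ 13.9 − j17.5 Ω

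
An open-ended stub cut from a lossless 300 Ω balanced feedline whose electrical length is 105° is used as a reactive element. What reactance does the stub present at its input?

X_in ≈ 80.4 Ω (inductive)

tan(βl) = -3.73
For an open-ended stub, Z_in = −jZ_0·cot(βl) = −jZ_0/tan(βl)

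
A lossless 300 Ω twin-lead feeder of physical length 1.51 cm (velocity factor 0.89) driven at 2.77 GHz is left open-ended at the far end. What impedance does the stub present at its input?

Z_in ≈ −j199 Ω

λ = v/f = 0.89·c / 2.77 GHz = 0.0964 m
βl = 2π·l/λ = 2π × 0.157 = 56.4°
tan(βl) = 1.5
For an open-ended stub, Z_in = −jZ_0·cot(βl) = −jZ_0/tan(βl)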